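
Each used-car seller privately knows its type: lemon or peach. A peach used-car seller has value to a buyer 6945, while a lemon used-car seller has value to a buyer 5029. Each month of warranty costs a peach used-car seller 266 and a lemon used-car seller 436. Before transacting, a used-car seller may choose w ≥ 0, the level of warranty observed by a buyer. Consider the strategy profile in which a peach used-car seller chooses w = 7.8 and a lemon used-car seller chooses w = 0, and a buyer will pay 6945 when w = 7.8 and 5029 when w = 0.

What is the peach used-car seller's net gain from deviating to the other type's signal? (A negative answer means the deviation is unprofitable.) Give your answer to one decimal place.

158.8

Playing w = 7.8 the peach used-car seller receives 6945 − 266 × 7.8 = 4870.2.
Deviating to w = 0 yields 5029 instead.
Gain from deviating: 5029 − 4870.2 = 158.8.
The gain is positive, so the peach type's incentive-compatibility constraint is violated — this profile is not a separating equilibrium.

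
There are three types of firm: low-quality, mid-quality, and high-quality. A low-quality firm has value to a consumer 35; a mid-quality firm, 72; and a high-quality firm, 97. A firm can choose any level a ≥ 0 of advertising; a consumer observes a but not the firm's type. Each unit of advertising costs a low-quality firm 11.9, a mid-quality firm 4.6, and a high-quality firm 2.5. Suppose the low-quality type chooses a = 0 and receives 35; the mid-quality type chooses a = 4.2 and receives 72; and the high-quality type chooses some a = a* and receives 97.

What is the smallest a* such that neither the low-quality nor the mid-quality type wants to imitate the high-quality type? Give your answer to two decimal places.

9.63

Mid-quality type (on-path payoff 72 − 4.6×4.2 = 52.68) won't mimic when 52.68 ≥ 97 − 4.6·a*, i.e. a* ≥ 9.63.
Low-quality type (on-path payoff 35) won't mimic when 35 ≥ 97 − 11.9·a*, i.e. a* ≥ 5.21.
Both must hold, so a* = max(5.21, 9.63) = 9.63. The mid-quality type's constraint binds.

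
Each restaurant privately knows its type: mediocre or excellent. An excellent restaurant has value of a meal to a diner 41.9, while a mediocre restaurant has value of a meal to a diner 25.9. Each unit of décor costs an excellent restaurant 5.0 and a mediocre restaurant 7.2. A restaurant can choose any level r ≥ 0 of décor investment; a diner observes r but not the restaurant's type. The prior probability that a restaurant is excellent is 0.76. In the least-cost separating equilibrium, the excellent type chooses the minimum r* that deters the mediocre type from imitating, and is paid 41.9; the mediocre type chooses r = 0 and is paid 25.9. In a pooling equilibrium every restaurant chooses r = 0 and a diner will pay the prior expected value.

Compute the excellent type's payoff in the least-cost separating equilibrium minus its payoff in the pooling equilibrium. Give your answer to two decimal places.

Least-cost separating signal: r* solves 25.9 = 41.9 − 7.2·r*, so r* = (41.9 − 25.9)/7.2 ≈ 2.2222.
Excellent type's separating payoff: 41.9 − 5.0 × r* = 41.9 − 5.0 × (41.9 − 25.9)/7.2 = 41.9 − 80/7.2 ≈ 30.7889.
Pooling payoff: 0.76 × 41.9 + 0.24 × 25.9 = 38.06.
Difference: 30.7889 − 38.06 = -7.2711, i.e. -7.27 to two decimal places.
The excellent type would prefer the pooling outcome.

-7.27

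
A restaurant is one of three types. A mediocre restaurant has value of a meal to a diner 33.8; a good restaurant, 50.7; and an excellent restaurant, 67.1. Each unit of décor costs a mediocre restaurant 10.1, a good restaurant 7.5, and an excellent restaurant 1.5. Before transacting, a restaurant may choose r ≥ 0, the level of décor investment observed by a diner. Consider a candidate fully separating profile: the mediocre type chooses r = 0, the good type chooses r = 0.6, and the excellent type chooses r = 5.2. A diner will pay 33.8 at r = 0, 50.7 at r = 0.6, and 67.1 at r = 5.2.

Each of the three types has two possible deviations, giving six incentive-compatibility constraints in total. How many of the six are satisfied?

Mediocre (own payoff 33.8): to r=0.6 gives 50.7 − 10.1×0.6 = 44.64 → profitable ✗; to r=5.2 gives 67.1 − 10.1×5.2 = 14.58 → no gain ✓.
Good (own payoff 50.7 − 7.5×0.6 = 46.2): to r=0 gives 33.8 → no gain ✓; to r=5.2 gives 67.1 − 7.5×5.2 = 28.1 → no gain ✓.
Excellent (own payoff 67.1 − 1.5×5.2 = 59.3): to r=0 gives 33.8 → no gain ✓; to r=0.6 gives 50.7 − 1.5×0.6 = 49.8 → no gain ✓.
5 of the 6 constraints hold; not an equilibrium.

5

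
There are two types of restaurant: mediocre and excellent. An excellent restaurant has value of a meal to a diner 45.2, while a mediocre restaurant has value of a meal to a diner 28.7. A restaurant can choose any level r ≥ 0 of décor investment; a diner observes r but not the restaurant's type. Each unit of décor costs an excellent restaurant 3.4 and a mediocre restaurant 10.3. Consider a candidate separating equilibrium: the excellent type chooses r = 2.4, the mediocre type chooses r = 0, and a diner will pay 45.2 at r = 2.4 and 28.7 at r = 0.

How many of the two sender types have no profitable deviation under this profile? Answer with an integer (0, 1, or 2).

2

Excellent type: signal → 45.2 − 3.4 × 2.4 = 37.04; deviate to 0 → 28.7. IC holds (37.04 ≥ 28.7).
Mediocre type: stay at 0 → 28.7; mimic → 45.2 − 10.3 × 2.4 = 20.48. IC holds (28.7 ≥ 20.48).
2 of 2 constraints hold, so this is a separating equilibrium.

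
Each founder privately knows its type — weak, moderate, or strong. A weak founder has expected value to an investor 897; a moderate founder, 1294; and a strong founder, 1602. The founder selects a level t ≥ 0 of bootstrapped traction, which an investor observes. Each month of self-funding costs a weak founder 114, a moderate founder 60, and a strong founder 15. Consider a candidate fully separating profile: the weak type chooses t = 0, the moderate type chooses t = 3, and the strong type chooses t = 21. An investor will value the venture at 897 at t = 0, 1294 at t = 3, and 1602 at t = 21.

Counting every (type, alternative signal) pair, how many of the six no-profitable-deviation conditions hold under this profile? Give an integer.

5

Weak (own payoff 897): to t=3 gives 1294 − 114×3 = 952 → profitable ✗; to t=21 gives 1602 − 114×21 = -792 → no gain ✓.
Moderate (own payoff 1294 − 60×3 = 1114): to t=0 gives 897 → no gain ✓; to t=21 gives 1602 − 60×21 = 342 → no gain ✓.
Strong (own payoff 1602 − 15×21 = 1287): to t=0 gives 897 → no gain ✓; to t=3 gives 1294 − 15×3 = 1249 → no gain ✓.
5 of the 6 constraints hold; not an equilibrium.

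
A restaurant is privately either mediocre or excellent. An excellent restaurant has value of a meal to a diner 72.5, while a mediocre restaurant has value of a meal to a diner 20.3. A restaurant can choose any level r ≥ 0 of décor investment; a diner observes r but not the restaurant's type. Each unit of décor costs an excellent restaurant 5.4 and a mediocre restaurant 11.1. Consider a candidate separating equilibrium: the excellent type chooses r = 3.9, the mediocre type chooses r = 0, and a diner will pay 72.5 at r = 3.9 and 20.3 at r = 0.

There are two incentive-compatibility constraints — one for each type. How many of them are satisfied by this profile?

1

Mediocre type: stay at 0 → 20.3; mimic → 72.5 − 11.1 × 3.9 = 29.21. IC fails (20.3 < 29.21).
Excellent type: signal → 72.5 − 5.4 × 3.9 = 51.44; deviate to 0 → 20.3. IC holds (51.44 ≥ 20.3).
1 of 2 constraints hold, so this profile is not an equilibrium.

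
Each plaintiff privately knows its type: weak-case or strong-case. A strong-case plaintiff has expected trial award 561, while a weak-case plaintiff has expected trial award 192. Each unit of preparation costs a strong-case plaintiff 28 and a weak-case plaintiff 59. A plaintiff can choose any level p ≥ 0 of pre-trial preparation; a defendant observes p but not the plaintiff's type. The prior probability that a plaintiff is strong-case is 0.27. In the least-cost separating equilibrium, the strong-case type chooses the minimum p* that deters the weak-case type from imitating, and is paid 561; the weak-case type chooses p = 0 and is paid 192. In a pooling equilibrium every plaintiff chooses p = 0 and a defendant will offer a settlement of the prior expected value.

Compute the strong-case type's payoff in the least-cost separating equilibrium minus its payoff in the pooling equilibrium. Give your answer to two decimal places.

94.25

Least-cost separating signal: p* solves 192 = 561 − 59·p*, so p* = (561 − 192)/59 ≈ 6.2542.
Strong-case type's separating payoff: 561 − 28 × p* = 561 − 28 × (561 − 192)/59 = 561 − 10332/59 ≈ 385.8814.
Pooling payoff: 0.27 × 561 + 0.73 × 192 = 291.63.
Difference: 385.8814 − 291.63 = 94.2514, i.e. 94.25 to two decimal places.
The strong-case type prefers to separate.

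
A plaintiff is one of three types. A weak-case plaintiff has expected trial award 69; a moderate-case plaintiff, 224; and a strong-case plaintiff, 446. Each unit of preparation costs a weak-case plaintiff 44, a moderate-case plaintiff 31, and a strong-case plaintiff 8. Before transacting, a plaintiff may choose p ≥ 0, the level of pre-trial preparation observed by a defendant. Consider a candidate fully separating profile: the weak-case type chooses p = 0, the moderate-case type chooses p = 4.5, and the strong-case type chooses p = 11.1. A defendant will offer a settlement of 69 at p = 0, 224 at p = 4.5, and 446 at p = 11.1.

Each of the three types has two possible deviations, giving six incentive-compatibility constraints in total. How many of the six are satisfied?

5

Strong-case (own payoff 446 − 8×11.1 = 357.2): to p=0 gives 69 → no gain ✓; to p=4.5 gives 224 − 8×4.5 = 188 → no gain ✓.
Weak-case (own payoff 69): to p=4.5 gives 224 − 44×4.5 = 26 → no gain ✓; to p=11.1 gives 446 − 44×11.1 = -42.4 → no gain ✓.
Moderate-case (own payoff 224 − 31×4.5 = 84.5): to p=0 gives 69 → no gain ✓; to p=11.1 gives 446 − 31×11.1 = 101.9 → profitable ✗.
5 of the 6 constraints hold; not an equilibrium.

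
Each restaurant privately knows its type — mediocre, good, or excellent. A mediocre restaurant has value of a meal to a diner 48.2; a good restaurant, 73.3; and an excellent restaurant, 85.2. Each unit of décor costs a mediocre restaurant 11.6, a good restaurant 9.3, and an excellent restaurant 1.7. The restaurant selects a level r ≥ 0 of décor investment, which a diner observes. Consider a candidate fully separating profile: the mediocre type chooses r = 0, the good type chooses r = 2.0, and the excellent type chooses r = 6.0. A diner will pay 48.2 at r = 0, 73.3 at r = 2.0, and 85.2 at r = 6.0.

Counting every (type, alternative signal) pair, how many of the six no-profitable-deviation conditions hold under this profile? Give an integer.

5

Mediocre (own payoff 48.2): to r=2.0 gives 73.3 − 11.6×2.0 = 50.1 → profitable ✗; to r=6.0 gives 85.2 − 11.6×6.0 = 15.6 → no gain ✓.
Good (own payoff 73.3 − 9.3×2.0 = 54.7): to r=0 gives 48.2 → no gain ✓; to r=6.0 gives 85.2 − 9.3×6.0 = 29.4 → no gain ✓.
Excellent (own payoff 85.2 − 1.7×6.0 = 75): to r=0 gives 48.2 → no gain ✓; to r=2.0 gives 73.3 − 1.7×2.0 = 69.9 → no gain ✓.
5 of the 6 constraints hold; not an equilibrium.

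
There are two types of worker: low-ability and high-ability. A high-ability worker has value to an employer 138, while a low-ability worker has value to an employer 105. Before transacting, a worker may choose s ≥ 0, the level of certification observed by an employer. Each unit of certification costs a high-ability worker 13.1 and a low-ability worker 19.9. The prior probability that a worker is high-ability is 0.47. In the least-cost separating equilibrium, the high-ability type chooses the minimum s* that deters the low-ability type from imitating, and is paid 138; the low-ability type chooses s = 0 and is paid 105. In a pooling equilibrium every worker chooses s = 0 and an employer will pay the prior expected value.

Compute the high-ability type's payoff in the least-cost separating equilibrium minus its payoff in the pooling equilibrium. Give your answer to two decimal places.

Least-cost separating signal: s* solves 105 = 138 − 19.9·s*, so s* = (138 − 105)/19.9 ≈ 1.6583.
High-ability type's separating payoff: 138 − 13.1 × s* = 138 − 13.1 × (138 − 105)/19.9 = 138 − 432.3/19.9 ≈ 116.2764.
Pooling payoff: 0.47 × 138 + 0.53 × 105 = 120.51.
Difference: 116.2764 − 120.51 = -4.2336, i.e. -4.23 to two decimal places.
The high-ability type would prefer the pooling outcome.

-4.23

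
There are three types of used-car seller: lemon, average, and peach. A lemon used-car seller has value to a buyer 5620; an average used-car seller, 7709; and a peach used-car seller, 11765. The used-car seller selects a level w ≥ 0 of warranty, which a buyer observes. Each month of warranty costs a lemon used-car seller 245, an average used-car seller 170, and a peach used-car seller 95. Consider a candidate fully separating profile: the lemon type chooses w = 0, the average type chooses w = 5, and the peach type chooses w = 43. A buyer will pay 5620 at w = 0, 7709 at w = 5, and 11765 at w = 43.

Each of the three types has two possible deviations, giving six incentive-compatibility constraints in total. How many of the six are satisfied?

5

Lemon (own payoff 5620): to w=5 gives 7709 − 245×5 = 6484 → profitable ✗; to w=43 gives 11765 − 245×43 = 1230 → no gain ✓.
Average (own payoff 7709 − 170×5 = 6859): to w=0 gives 5620 → no gain ✓; to w=43 gives 11765 − 170×43 = 4455 → no gain ✓.
Peach (own payoff 11765 − 95×43 = 7680): to w=0 gives 5620 → no gain ✓; to w=5 gives 7709 − 95×5 = 7234 → no gain ✓.
5 of the 6 constraints hold; not an equilibrium.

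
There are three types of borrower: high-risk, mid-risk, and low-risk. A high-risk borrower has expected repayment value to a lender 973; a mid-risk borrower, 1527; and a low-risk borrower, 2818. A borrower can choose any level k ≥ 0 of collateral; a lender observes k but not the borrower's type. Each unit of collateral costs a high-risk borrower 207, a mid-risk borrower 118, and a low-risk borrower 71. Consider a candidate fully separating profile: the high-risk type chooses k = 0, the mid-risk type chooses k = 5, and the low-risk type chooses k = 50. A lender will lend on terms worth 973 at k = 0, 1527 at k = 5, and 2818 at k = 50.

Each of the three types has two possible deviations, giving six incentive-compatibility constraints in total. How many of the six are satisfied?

3

Mid-risk (own payoff 1527 − 118×5 = 937): to k=0 gives 973 → profitable ✗; to k=50 gives 2818 − 118×50 = -3082 → no gain ✓.
Low-risk (own payoff 2818 − 71×50 = -732): to k=0 gives 973 → profitable ✗; to k=5 gives 1527 − 71×5 = 1172 → profitable ✗.
High-risk (own payoff 973): to k=5 gives 1527 − 207×5 = 492 → no gain ✓; to k=50 gives 2818 − 207×50 = -7532 → no gain ✓.
3 of the 6 constraints hold; not an equilibrium.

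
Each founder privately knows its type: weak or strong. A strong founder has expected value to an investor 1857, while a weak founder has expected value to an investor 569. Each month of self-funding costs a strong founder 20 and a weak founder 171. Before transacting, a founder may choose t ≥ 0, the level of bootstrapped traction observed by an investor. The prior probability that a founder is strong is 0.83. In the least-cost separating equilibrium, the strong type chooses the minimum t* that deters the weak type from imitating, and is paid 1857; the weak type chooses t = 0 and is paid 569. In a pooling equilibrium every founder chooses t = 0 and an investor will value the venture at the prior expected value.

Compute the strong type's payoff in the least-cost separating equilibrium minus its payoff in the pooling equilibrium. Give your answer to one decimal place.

Least-cost separating signal: t* solves 569 = 1857 − 171·t*, so t* = (1857 − 569)/171 ≈ 7.5322.
Strong type's separating payoff: 1857 − 20 × t* = 1857 − 20 × (1857 − 569)/171 = 1857 − 25760/171 ≈ 1706.357.
Pooling payoff: 0.83 × 1857 + 0.17 × 569 = 1638.04.
Difference: 1706.357 − 1638.04 = 68.317, i.e. 68.3 to one decimal place.
The strong type prefers to separate.

68.3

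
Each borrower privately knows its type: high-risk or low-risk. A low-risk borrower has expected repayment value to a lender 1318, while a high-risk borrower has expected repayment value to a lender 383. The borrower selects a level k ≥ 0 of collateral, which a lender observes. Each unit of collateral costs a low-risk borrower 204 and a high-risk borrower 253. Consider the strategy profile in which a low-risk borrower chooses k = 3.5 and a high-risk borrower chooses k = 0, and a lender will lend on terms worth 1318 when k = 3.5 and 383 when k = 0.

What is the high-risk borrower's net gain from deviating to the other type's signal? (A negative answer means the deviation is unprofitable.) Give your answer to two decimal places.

49.50

Playing k = 0 the high-risk borrower receives 383.
Deviating to k = 3.5 brings payment 1318 at cost 253 × 3.5 = 885.5, netting 432.5.
Gain from deviating: 432.5 − 383 = 49.50.
The gain is positive, so the high-risk type's incentive-compatibility constraint is violated — this profile is not a separating equilibrium.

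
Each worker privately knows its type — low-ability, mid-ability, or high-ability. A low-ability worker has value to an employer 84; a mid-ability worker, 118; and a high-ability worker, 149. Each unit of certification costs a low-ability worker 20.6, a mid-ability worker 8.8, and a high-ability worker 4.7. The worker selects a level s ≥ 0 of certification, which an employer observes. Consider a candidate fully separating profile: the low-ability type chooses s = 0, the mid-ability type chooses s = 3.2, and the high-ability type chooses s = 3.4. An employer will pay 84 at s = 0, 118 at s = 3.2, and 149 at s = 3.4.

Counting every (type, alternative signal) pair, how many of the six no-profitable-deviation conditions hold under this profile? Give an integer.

Low-ability (own payoff 84): to s=3.2 gives 118 − 20.6×3.2 = 52.08 → no gain ✓; to s=3.4 gives 149 − 20.6×3.4 = 78.96 → no gain ✓.
Mid-ability (own payoff 118 − 8.8×3.2 = 89.84): to s=0 gives 84 → no gain ✓; to s=3.4 gives 149 − 8.8×3.4 = 119.08 → profitable ✗.
High-ability (own payoff 149 − 4.7×3.4 = 133.02): to s=0 gives 84 → no gain ✓; to s=3.2 gives 118 − 4.7×3.2 = 102.96 → no gain ✓.
5 of the 6 constraints hold; not an equilibrium.

5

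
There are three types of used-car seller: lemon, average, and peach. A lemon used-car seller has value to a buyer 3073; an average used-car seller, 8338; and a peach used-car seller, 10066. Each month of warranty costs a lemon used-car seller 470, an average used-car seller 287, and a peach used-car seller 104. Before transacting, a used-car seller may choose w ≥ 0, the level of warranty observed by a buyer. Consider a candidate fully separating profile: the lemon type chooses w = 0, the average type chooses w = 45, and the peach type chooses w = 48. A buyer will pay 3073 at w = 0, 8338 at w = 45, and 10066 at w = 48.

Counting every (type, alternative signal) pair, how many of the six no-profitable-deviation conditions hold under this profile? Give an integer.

4

Average (own payoff 8338 − 287×45 = -4577): to w=0 gives 3073 → profitable ✗; to w=48 gives 10066 − 287×48 = -3710 → profitable ✗.
Peach (own payoff 10066 − 104×48 = 5074): to w=0 gives 3073 → no gain ✓; to w=45 gives 8338 − 104×45 = 3658 → no gain ✓.
Lemon (own payoff 3073): to w=45 gives 8338 − 470×45 = -12812 → no gain ✓; to w=48 gives 10066 − 470×48 = -12494 → no gain ✓.
4 of the 6 constraints hold; not an equilibrium.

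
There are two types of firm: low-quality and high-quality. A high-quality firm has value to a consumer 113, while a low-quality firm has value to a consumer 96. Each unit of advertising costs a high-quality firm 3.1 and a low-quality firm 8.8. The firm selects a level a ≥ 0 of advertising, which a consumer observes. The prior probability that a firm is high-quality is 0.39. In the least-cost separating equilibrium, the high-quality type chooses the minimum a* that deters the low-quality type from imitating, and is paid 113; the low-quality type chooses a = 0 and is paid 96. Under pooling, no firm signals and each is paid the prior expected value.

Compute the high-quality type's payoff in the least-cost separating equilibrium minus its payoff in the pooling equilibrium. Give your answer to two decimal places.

4.38

Least-cost separating signal: a* solves 96 = 113 − 8.8·a*, so a* = (113 − 96)/8.8 ≈ 1.9318.
High-quality type's separating payoff: 113 − 3.1 × a* = 113 − 3.1 × (113 − 96)/8.8 = 113 − 52.7/8.8 ≈ 107.0114.
Pooling payoff: 0.39 × 113 + 0.61 × 96 = 102.63.
Difference: 107.0114 − 102.63 = 4.3814, i.e. 4.38 to two decimal places.
The high-quality type prefers to separate.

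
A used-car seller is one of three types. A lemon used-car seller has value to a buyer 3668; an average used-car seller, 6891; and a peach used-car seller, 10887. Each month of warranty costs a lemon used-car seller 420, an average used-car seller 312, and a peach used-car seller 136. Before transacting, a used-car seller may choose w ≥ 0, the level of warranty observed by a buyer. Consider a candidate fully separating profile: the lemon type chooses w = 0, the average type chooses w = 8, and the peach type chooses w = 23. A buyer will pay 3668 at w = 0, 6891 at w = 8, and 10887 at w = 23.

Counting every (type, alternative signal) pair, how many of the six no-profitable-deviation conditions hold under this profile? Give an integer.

Peach (own payoff 10887 − 136×23 = 7759): to w=0 gives 3668 → no gain ✓; to w=8 gives 6891 − 136×8 = 5803 → no gain ✓.
Lemon (own payoff 3668): to w=8 gives 6891 − 420×8 = 3531 → no gain ✓; to w=23 gives 10887 − 420×23 = 1227 → no gain ✓.
Average (own payoff 6891 − 312×8 = 4395): to w=0 gives 3668 → no gain ✓; to w=23 gives 10887 − 312×23 = 3711 → no gain ✓.
6 of the 6 constraints hold; this profile is a separating equilibrium.

6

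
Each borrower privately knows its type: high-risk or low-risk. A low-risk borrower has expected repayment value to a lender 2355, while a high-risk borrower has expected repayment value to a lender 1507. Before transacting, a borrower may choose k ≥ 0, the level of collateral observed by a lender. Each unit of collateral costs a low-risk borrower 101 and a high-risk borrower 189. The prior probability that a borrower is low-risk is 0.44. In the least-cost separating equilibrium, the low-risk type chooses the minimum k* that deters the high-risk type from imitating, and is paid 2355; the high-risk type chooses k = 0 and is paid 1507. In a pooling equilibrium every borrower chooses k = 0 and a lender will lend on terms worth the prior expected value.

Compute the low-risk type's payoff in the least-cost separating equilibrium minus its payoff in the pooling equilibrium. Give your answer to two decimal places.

21.72

Least-cost separating signal: k* solves 1507 = 2355 − 189·k*, so k* = (2355 − 1507)/189 ≈ 4.4868.
Low-risk type's separating payoff: 2355 − 101 × k* = 2355 − 101 × (2355 − 1507)/189 = 2355 − 85648/189 ≈ 1901.8360.
Pooling payoff: 0.44 × 2355 + 0.56 × 1507 = 1880.12.
Difference: 1901.8360 − 1880.12 = 21.716, i.e. 21.72 to two decimal places.
The low-risk type prefers to separate.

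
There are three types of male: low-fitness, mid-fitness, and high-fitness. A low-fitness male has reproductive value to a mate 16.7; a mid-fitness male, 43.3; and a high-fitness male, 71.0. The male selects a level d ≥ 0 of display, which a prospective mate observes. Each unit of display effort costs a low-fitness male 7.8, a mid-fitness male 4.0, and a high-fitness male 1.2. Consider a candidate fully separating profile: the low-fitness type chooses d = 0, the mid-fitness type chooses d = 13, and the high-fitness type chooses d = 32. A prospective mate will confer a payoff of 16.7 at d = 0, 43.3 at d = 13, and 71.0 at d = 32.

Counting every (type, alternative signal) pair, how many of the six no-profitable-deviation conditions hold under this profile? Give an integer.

5

Low-fitness (own payoff 16.7): to d=13 gives 43.3 − 7.8×13 = -58.1 → no gain ✓; to d=32 gives 71.0 − 7.8×32 = -178.6 → no gain ✓.
High-fitness (own payoff 71.0 − 1.2×32 = 32.6): to d=0 gives 16.7 → no gain ✓; to d=13 gives 43.3 − 1.2×13 = 27.7 → no gain ✓.
Mid-fitness (own payoff 43.3 − 4.0×13 = -8.7): to d=0 gives 16.7 → profitable ✗; to d=32 gives 71.0 − 4.0×32 = -57 → no gain ✓.
5 of the 6 constraints hold; not an equilibrium.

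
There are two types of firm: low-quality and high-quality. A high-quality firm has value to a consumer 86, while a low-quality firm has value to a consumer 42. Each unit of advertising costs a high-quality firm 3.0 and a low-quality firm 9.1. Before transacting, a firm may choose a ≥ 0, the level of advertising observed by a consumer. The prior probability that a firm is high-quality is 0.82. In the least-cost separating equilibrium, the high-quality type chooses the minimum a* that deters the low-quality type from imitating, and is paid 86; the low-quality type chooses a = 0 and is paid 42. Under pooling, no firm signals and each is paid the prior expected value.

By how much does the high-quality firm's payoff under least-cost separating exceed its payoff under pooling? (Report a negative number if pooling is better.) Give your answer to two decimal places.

-6.59

Least-cost separating signal: a* solves 42 = 86 − 9.1·a*, so a* = (86 − 42)/9.1 ≈ 4.8352.
High-quality type's separating payoff: 86 − 3.0 × a* = 86 − 3.0 × (86 − 42)/9.1 = 86 − 132/9.1 ≈ 71.4945.
Pooling payoff: 0.82 × 86 + 0.18 × 42 = 78.08.
Difference: 71.4945 − 78.08 = -6.5855, i.e. -6.59 to two decimal places.
The high-quality type would prefer the pooling outcome.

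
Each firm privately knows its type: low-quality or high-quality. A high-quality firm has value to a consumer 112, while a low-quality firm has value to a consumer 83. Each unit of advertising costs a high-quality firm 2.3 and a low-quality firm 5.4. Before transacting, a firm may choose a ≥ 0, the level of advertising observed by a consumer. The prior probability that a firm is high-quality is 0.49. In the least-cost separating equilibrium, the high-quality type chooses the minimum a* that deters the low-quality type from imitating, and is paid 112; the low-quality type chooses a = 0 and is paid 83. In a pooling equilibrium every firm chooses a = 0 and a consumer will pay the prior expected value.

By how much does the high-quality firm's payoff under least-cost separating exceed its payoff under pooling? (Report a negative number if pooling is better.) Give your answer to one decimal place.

2.4

Least-cost separating signal: a* solves 83 = 112 − 5.4·a*, so a* = (112 − 83)/5.4 ≈ 5.3704.
High-quality type's separating payoff: 112 − 2.3 × a* = 112 − 2.3 × (112 − 83)/5.4 = 112 − 66.7/5.4 ≈ 99.648.
Pooling payoff: 0.49 × 112 + 0.51 × 83 = 97.21.
Difference: 99.648 − 97.21 = 2.438, i.e. 2.4 to one decimal place.
The high-quality type prefers to separate.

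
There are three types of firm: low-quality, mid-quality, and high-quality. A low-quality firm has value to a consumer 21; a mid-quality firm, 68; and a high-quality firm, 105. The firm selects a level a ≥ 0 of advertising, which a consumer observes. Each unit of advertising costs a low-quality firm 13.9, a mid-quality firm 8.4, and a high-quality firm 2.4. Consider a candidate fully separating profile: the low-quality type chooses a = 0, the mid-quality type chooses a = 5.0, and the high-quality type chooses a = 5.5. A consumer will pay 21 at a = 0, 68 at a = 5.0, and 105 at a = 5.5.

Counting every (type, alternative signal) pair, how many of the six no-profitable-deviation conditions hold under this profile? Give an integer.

High-quality (own payoff 105 − 2.4×5.5 = 91.8): to a=0 gives 21 → no gain ✓; to a=5.0 gives 68 − 2.4×5.0 = 56 → no gain ✓.
Mid-quality (own payoff 68 − 8.4×5.0 = 26): to a=0 gives 21 → no gain ✓; to a=5.5 gives 105 − 8.4×5.5 = 58.8 → profitable ✗.
Low-quality (own payoff 21): to a=5.0 gives 68 − 13.9×5.0 = -1.5 → no gain ✓; to a=5.5 gives 105 − 13.9×5.5 = 28.55 → profitable ✗.
4 of the 6 constraints hold; not an equilibrium.

4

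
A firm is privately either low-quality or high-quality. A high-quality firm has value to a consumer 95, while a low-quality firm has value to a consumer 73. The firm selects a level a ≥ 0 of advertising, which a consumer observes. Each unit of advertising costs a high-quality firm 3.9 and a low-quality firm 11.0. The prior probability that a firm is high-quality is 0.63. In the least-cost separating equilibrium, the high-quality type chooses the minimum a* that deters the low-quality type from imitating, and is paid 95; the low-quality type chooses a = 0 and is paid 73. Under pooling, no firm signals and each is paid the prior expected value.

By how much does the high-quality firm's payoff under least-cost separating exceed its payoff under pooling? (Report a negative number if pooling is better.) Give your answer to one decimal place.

0.3

Least-cost separating signal: a* solves 73 = 95 − 11.0·a*, so a* = (95 − 73)/11.0 = 2.
High-quality type's separating payoff: 95 − 3.9 × a* = 95 − 3.9 × (95 − 73)/11.0 = 95 − 85.8/11.0 = 87.2.
Pooling payoff: 0.63 × 95 + 0.37 × 73 = 86.86.
Difference: 87.2 − 86.86 = 0.34, i.e. 0.3 to one decimal place.
The high-quality type prefers to separate.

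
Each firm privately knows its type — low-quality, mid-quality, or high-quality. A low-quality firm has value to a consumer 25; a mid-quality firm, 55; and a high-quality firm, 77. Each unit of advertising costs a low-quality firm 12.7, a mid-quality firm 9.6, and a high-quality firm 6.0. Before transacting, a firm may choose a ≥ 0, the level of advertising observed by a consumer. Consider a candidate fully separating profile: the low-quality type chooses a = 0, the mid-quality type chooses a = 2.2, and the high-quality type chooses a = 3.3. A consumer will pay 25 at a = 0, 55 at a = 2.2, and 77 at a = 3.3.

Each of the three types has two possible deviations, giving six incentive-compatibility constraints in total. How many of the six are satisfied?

3

High-quality (own payoff 77 − 6.0×3.3 = 57.2): to a=0 gives 25 → no gain ✓; to a=2.2 gives 55 − 6.0×2.2 = 41.8 → no gain ✓.
Mid-quality (own payoff 55 − 9.6×2.2 = 33.88): to a=0 gives 25 → no gain ✓; to a=3.3 gives 77 − 9.6×3.3 = 45.32 → profitable ✗.
Low-quality (own payoff 25): to a=2.2 gives 55 − 12.7×2.2 = 27.06 → profitable ✗; to a=3.3 gives 77 − 12.7×3.3 = 35.09 → profitable ✗.
3 of the 6 constraints hold; not an equilibrium.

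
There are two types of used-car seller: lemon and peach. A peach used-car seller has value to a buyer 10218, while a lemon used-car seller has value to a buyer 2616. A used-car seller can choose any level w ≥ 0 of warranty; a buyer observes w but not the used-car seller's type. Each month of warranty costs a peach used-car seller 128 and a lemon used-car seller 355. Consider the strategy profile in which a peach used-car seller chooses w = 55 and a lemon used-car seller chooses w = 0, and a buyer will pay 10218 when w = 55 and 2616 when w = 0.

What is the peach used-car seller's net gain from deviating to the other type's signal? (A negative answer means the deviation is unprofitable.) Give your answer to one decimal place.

Playing w = 55 the peach used-car seller receives 10218 − 128 × 55 = 3178.
Deviating to w = 0 yields 2616 instead.
Gain from deviating: 2616 − 3178 = -562.0.
The gain is negative, so the peach type's incentive-compatibility constraint is satisfied.

-562.0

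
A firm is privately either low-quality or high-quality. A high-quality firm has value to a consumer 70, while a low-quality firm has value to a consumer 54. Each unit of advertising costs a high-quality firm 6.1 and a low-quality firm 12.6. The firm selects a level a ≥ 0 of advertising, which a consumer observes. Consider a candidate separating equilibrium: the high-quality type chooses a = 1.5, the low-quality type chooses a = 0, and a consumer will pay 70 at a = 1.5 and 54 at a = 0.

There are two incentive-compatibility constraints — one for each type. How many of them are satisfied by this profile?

2

Low-quality type: stay at 0 → 54; mimic → 70 − 12.6 × 1.5 = 51.1. IC holds (54 ≥ 51.1).
High-quality type: signal → 70 − 6.1 × 1.5 = 60.85; deviate to 0 → 54. IC holds (60.85 ≥ 54).
2 of 2 constraints hold, so this is a separating equilibrium.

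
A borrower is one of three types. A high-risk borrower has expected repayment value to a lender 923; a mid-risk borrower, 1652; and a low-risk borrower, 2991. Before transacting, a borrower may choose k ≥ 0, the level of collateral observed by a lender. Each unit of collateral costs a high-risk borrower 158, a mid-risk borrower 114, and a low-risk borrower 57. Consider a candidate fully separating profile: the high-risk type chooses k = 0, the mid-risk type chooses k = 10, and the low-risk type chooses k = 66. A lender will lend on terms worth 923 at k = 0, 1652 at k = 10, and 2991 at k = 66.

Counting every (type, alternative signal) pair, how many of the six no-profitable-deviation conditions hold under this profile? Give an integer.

3

High-risk (own payoff 923): to k=10 gives 1652 − 158×10 = 72 → no gain ✓; to k=66 gives 2991 − 158×66 = -7437 → no gain ✓.
Mid-risk (own payoff 1652 − 114×10 = 512): to k=0 gives 923 → profitable ✗; to k=66 gives 2991 − 114×66 = -4533 → no gain ✓.
Low-risk (own payoff 2991 − 57×66 = -771): to k=0 gives 923 → profitable ✗; to k=10 gives 1652 − 57×10 = 1082 → profitable ✗.
3 of the 6 constraints hold; not an equilibrium.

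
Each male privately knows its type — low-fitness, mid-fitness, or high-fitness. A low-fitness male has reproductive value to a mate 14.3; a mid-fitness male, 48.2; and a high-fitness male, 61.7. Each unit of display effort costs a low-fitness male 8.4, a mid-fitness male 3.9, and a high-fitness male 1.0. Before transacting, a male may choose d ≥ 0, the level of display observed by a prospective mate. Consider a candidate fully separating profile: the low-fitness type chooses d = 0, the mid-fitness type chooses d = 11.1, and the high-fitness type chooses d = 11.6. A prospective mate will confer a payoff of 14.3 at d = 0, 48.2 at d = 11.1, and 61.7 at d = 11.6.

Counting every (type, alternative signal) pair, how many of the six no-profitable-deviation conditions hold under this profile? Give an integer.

High-fitness (own payoff 61.7 − 1.0×11.6 = 50.1): to d=0 gives 14.3 → no gain ✓; to d=11.1 gives 48.2 − 1.0×11.1 = 37.1 → no gain ✓.
Mid-fitness (own payoff 48.2 − 3.9×11.1 = 4.91): to d=0 gives 14.3 → profitable ✗; to d=11.6 gives 61.7 − 3.9×11.6 = 16.46 → profitable ✗.
Low-fitness (own payoff 14.3): to d=11.1 gives 48.2 − 8.4×11.1 = -45.04 → no gain ✓; to d=11.6 gives 61.7 − 8.4×11.6 = -35.74 → no gain ✓.
4 of the 6 constraints hold; not an equilibrium.

4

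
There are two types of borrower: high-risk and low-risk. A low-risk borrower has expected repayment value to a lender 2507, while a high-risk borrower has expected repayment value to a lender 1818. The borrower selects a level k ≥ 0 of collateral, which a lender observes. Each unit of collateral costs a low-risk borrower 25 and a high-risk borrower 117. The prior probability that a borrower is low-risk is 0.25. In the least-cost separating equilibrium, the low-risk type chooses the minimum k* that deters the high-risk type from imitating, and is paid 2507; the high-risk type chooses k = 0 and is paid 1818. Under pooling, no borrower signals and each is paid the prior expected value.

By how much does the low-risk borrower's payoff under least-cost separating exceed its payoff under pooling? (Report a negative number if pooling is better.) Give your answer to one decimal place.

369.5

Least-cost separating signal: k* solves 1818 = 2507 − 117·k*, so k* = (2507 − 1818)/117 ≈ 5.8889.
Low-risk type's separating payoff: 2507 − 25 × k* = 2507 − 25 × (2507 − 1818)/117 = 2507 − 17225/117 ≈ 2359.778.
Pooling payoff: 0.25 × 2507 + 0.75 × 1818 = 1990.25.
Difference: 2359.778 − 1990.25 = 369.528, i.e. 369.5 to one decimal place.
The low-risk type prefers to separate.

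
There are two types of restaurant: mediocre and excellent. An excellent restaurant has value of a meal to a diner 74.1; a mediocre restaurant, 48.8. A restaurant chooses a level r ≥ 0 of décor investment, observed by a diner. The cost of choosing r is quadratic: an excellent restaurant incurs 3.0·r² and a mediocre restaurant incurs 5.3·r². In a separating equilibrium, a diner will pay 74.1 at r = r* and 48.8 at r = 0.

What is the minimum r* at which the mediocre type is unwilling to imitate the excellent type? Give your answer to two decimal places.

The mediocre type at r = 0 receives 48.8; imitating at r* yields 74.1 − 5.3·r*².
Indifference: 48.8 = 74.1 − 5.3·r*², so r*² = (74.1 − 48.8) / 5.3 ≈ 4.7736.
r* = √4.7736 ≈ 2.18.

2.18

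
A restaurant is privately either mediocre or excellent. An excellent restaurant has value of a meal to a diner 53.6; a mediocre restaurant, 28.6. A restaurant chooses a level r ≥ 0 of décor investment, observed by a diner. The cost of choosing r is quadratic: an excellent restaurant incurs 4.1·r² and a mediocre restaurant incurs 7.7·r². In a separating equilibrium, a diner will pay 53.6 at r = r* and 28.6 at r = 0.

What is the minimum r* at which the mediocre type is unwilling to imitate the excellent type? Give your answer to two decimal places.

1.80

The mediocre type at r = 0 receives 28.6; imitating at r* yields 53.6 − 7.7·r*².
Indifference: 28.6 = 53.6 − 7.7·r*², so r*² = (53.6 − 28.6) / 7.7 ≈ 3.2468.
r* = √3.2468 ≈ 1.80.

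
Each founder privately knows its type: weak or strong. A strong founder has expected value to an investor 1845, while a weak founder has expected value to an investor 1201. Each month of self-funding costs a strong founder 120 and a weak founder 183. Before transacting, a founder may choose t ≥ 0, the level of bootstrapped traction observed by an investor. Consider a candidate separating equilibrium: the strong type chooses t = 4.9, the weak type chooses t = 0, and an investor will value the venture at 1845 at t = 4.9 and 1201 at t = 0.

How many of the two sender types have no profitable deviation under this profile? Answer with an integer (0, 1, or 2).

Weak type: stay at 0 → 1201; mimic → 1845 − 183 × 4.9 = 948.3. IC holds (1201 ≥ 948.3).
Strong type: signal → 1845 − 120 × 4.9 = 1257; deviate to 0 → 1201. IC holds (1257 ≥ 1201).
2 of 2 constraints hold, so this is a separating equilibrium.

2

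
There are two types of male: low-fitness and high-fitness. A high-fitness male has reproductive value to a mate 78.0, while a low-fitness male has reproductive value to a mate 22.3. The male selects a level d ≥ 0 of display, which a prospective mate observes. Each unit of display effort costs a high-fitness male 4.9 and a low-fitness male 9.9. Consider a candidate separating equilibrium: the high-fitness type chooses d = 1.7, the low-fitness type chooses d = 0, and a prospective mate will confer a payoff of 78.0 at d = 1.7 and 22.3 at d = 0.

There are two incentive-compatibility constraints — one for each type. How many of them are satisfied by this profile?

Low-fitness type: stay at 0 → 22.3; mimic → 78.0 − 9.9 × 1.7 = 61.17. IC fails (22.3 < 61.17).
High-fitness type: signal → 78.0 − 4.9 × 1.7 = 69.67; deviate to 0 → 22.3. IC holds (69.67 ≥ 22.3).
1 of 2 constraints hold, so this profile is not an equilibrium.

1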